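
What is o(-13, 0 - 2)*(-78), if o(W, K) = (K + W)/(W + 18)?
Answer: 234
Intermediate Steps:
o(W, K) = (K + W)/(18 + W)
o(-13, 0 - 2)*(-78) = (((0 - 2) - 13)/(18 - 13))*(-78) = ((-2 - 13)/5)*(-78) = ((⅕)*(-15))*(-78) = -3*(-78) = 234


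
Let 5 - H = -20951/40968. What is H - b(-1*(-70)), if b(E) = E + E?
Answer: -5509729/40968 ≈ -134.49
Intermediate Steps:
H = 225791/40968 (H = 5 - (-20951)/40968 = 5 - 1*(-20951/40968) = 5 + 20951/40968 = 225791/40968 ≈ 5.5114)
b(E) = 2*E
H - b(-1*(-70)) = 225791/40968 - 2*(-1*(-70)) = 225791/40968 - 2*70 = 225791/40968 - 1*140 = 225791/40968 - 140 = -5509729/40968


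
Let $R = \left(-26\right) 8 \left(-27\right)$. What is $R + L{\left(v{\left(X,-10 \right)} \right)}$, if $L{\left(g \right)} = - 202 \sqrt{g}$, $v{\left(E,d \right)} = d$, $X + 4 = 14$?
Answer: $5616 - 202 i \sqrt{10} \approx 5616.0 - 638.78 i$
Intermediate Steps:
$X = 10$ ($X = -4 + 14 = 10$)
$R = 5616$ ($R = \left(-208\right) \left(-27\right) = 5616$)
$R + L{\left(v{\left(X,-10 \right)} \right)} = 5616 - 202 \sqrt{-10} = 5616 - 202 i \sqrt{10}$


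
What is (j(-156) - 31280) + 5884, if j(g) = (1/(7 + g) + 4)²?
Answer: -563462571/22201 ≈ -25380.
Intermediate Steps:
j(g) = (4 + 1/(7 + g))²
(j(-156) - 31280) + 5884 = ((29 + 4*(-156))²/(7 - 156)² - 31280) + 5884 = ((29 - 624)²/(-149)² - 31280) + 5884 = ((1/22201)*(-595)² - 31280) + 5884 = ((1/22201)*354025 - 31280) + 5884 = (354025/22201 - 31280) + 5884 = -694093255/22201 + 5884 = -563462571/22201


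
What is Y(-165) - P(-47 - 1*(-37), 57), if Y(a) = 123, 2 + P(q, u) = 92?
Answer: 33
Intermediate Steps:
P(q, u) = 90 (P(q, u) = -2 + 92 = 90)
Y(-165) - P(-47 - 1*(-37), 57) = 123 - 1*90 = 123 - 90 = 33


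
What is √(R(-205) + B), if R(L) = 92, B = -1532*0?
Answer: 2*√23 ≈ 9.5917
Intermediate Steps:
B = 0
√(R(-205) + B) = √(92 + 0) = √92 = 2*√23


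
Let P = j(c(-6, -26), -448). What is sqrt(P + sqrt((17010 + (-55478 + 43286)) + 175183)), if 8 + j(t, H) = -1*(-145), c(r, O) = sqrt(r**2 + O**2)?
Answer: sqrt(137 + sqrt(180001)) ≈ 23.691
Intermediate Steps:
c(r, O) = sqrt(O**2 + r**2)
j(t, H) = 137 (j(t, H) = -8 - 1*(-145) = -8 + 145 = 137)
P = 137
sqrt(P + sqrt((17010 + (-55478 + 43286)) + 175183)) = sqrt(137 + sqrt((17010 + (-55478 + 43286)) + 175183)) = sqrt(137 + sqrt((17010 - 12192) + 175183)) = sqrt(137 + sqrt(4818 + 175183)) = sqrt(137 + sqrt(180001))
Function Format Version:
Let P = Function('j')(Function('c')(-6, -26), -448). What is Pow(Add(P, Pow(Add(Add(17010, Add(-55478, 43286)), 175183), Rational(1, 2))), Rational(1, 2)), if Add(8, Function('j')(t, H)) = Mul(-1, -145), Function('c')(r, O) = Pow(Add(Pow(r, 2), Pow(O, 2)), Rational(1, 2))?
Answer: Pow(Add(137, Pow(180001, Rational(1, 2))), Rational(1, 2)) ≈ 23.691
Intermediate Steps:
Function('c')(r, O) = Pow(Add(Pow(O, 2), Pow(r, 2)), Rational(1, 2))
Function('j')(t, H) = 137 (Function('j')(t, H) = Add(-8, Mul(-1, -145)) = Add(-8, 145) = 137)
P = 137
Pow(Add(P, Pow(Add(Add(17010, Add(-55478, 43286)), 175183), Rational(1, 2))), Rational(1, 2)) = Pow(Add(137, Pow(Add(Add(17010, Add(-55478, 43286)), 175183), Rational(1, 2))), Rational(1, 2)) = Pow(Add(137, Pow(Add(Add(17010, -12192), 175183), Rational(1, 2))), Rational(1, 2)) = Pow(Add(137, Pow(Add(4818, 175183), Rational(1, 2))), Rational(1, 2)) = Pow(Add(137, Pow(180001, Rational(1, 2))), Rational(1, 2))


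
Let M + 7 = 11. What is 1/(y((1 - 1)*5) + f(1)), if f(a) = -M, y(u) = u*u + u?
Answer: -¼ ≈ -0.25000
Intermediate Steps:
M = 4 (M = -7 + 11 = 4)
y(u) = u + u² (y(u) = u² + u = u + u²)
f(a) = -4 (f(a) = -1*4 = -4)
1/(y((1 - 1)*5) + f(1)) = 1/(((1 - 1)*5)*(1 + (1 - 1)*5) - 4) = 1/((0*5)*(1 + 0*5) - 4) = 1/(0*(1 + 0) - 4) = 1/(0*1 - 4) = 1/(0 - 4) = 1/(-4) = -¼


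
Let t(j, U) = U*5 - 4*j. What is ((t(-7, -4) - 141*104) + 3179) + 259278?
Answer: 247801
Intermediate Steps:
t(j, U) = -4*j + 5*U (t(j, U) = 5*U - 4*j = -4*j + 5*U)
((t(-7, -4) - 141*104) + 3179) + 259278 = (((-4*(-7) + 5*(-4)) - 141*104) + 3179) + 259278 = (((28 - 20) - 14664) + 3179) + 259278 = ((8 - 14664) + 3179) + 259278 = (-14656 + 3179) + 259278 = -11477 + 259278 = 247801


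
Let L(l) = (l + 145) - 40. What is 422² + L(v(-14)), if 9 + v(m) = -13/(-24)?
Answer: 4276333/24 ≈ 1.7818e+5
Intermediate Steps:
v(m) = -203/24 (v(m) = -9 - 13/(-24) = -9 - 13*(-1/24) = -9 + 13/24 = -203/24)
L(l) = 105 + l (L(l) = (145 + l) - 40 = 105 + l)
422² + L(v(-14)) = 422² + (105 - 203/24) = 178084 + 2317/24 = 4276333/24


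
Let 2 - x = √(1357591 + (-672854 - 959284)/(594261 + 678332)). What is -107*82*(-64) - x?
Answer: 561534 + 5*√87944278712559829/1272593 ≈ 5.6270e+5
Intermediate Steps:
x = 2 - 5*√87944278712559829/1272593 (x = 2 - √(1357591 + (-672854 - 959284)/(594261 + 678332)) = 2 - √(1357591 - 1632138/1272593) = 2 - √(1727659171325/1272593) = 2 - 5*√87944278712559829/1272593 ≈ -1163.2)
-107*82*(-64) - x = -107*82*(-64) - (2 - 5*√87944278712559829/1272593) = -8774*(-64) + (-2 + 5*√87944278712559829/1272593) = 561536 + (-2 + 5*√87944278712559829/1272593) = 561534 + 5*√87944278712559829/1272593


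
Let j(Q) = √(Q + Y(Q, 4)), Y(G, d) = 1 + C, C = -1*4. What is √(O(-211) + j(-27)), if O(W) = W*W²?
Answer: √(-9393931 + I*√30) ≈ 0.e-3 + 3065.0*I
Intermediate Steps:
C = -4
O(W) = W³
Y(G, d) = -3 (Y(G, d) = 1 - 4 = -3)
j(Q) = √(-3 + Q) (j(Q) = √(Q - 3) = √(-3 + Q))
√(O(-211) + j(-27)) = √((-211)³ + √(-3 - 27)) = √(-9393931 + √(-30)) = √(-9393931 + I*√30)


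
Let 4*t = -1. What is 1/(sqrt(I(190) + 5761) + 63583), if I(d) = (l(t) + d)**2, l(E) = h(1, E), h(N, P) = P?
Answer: 1017328/64684097967 - 4*sqrt(668257)/64684097967 ≈ 1.5677e-5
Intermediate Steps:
t = -1/4 (t = (1/4)*(-1) = -1/4 ≈ -0.25000)
l(E) = E
I(d) = (-1/4 + d)**2
1/(sqrt(I(190) + 5761) + 63583) = 1/(sqrt((-1 + 4*190)**2/16 + 5761) + 63583) = 1/(sqrt((-1 + 760)**2/16 + 5761) + 63583) = 1/(sqrt((1/16)*759**2 + 5761) + 63583) = 1/(sqrt((1/16)*576081 + 5761) + 63583) = 1/(sqrt(576081/16 + 5761) + 63583) = 1/(sqrt(668257/16) + 63583) = 1/(sqrt(668257)/4 + 63583) = 1/(63583 + sqrt(668257)/4)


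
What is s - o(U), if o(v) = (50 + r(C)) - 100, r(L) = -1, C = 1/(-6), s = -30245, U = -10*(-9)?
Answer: -30194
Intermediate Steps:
U = 90
C = -⅙ ≈ -0.16667
o(v) = -51 (o(v) = (50 - 1) - 100 = 49 - 100 = -51)
s - o(U) = -30245 - 1*(-51) = -30245 + 51 = -30194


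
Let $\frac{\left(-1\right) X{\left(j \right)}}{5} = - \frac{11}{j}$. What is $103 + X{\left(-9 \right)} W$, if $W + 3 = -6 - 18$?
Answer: $268$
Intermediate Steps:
$X{\left(j \right)} = \frac{55}{j}$ ($X{\left(j \right)} = - 5 \left(- \frac{11}{j}\right) = \frac{55}{j}$)
$W = -27$ ($W = -3 - 24 = -27$)
$103 + X{\left(-9 \right)} W = 103 + \frac{55}{-9} \left(-27\right) = 103 + 55 \left(- \frac{1}{9}\right) \left(-27\right) = 103 - -165 = 103 + 165 = 268$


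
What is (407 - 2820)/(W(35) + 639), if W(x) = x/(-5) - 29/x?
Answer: -84455/22091 ≈ -3.8231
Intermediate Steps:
W(x) = -29/x - x/5 (W(x) = x*(-1/5) - 29/x = -x/5 - 29/x = -29/x - x/5)
(407 - 2820)/(W(35) + 639) = (407 - 2820)/((-29/35 - 1/5*35) + 639) = -2413/((-29*1/35 - 7) + 639) = -2413/((-29/35 - 7) + 639) = -2413/(-274/35 + 639) = -2413/22091/35 = -2413*35/22091 = -84455/22091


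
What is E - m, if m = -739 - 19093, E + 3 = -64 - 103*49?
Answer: 14718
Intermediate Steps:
E = -5114 (E = -3 + (-64 - 103*49) = -3 + (-64 - 5047) = -3 - 5111 = -5114)
m = -19832
E - m = -5114 - 1*(-19832) = -5114 + 19832 = 14718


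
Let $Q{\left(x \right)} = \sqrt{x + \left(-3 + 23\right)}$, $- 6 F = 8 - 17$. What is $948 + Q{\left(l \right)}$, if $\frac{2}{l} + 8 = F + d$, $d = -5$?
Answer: $948 + \frac{2 \sqrt{2622}}{23} \approx 952.45$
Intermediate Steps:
$F = \frac{3}{2}$ ($F = - \frac{8 - 17}{6} = \left(- \frac{1}{6}\right) \left(-9\right) = \frac{3}{2} \approx 1.5$)
$l = - \frac{4}{23}$ ($l = \frac{2}{-8 + \left(\frac{3}{2} - 5\right)} = \frac{2}{-8 - \frac{7}{2}} = \frac{2}{- \frac{23}{2}} = 2 \left(- \frac{2}{23}\right) = - \frac{4}{23} \approx -0.17391$)
$Q{\left(x \right)} = \sqrt{20 + x}$ ($Q{\left(x \right)} = \sqrt{x + 20} = \sqrt{20 + x}$)
$948 + Q{\left(l \right)} = 948 + \sqrt{20 - \frac{4}{23}} = 948 + \sqrt{\frac{456}{23}} = 948 + \frac{2 \sqrt{2622}}{23}$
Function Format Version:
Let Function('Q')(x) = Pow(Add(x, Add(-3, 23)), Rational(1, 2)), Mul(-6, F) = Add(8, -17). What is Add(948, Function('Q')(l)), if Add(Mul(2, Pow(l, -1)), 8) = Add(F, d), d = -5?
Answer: Add(948, Mul(Rational(2, 23), Pow(2622, Rational(1, 2)))) ≈ 952.45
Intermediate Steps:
F = Rational(3, 2) (F = Mul(Rational(-1, 6), Add(8, -17)) = Mul(Rational(-1, 6), -9) = Rational(3, 2) ≈ 1.5000)
l = Rational(-4, 23) (l = Mul(2, Pow(Add(-8, Add(Rational(3, 2), -5)), -1)) = Mul(2, Pow(Add(-8, Rational(-7, 2)), -1)) = Mul(2, Pow(Rational(-23, 2), -1)) = Mul(2, Rational(-2, 23)) = Rational(-4, 23) ≈ -0.17391)
Function('Q')(x) = Pow(Add(20, x), Rational(1, 2)) (Function('Q')(x) = Pow(Add(x, 20), Rational(1, 2)) = Pow(Add(20, x), Rational(1, 2)))
Add(948, Function('Q')(l)) = Add(948, Pow(Add(20, Rational(-4, 23)), Rational(1, 2))) = Add(948, Pow(Rational(456, 23), Rational(1, 2))) = Add(948, Mul(Rational(2, 23), Pow(2622, Rational(1, 2))))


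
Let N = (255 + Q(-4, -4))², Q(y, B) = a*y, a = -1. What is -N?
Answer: -67081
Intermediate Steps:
Q(y, B) = -y
N = 67081 (N = (255 - 1*(-4))² = (255 + 4)² = 259² = 67081)
-N = -1*67081 = -67081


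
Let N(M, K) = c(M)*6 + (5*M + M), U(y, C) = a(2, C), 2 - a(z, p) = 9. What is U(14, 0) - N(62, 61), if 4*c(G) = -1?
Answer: -755/2 ≈ -377.50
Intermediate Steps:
a(z, p) = -7 (a(z, p) = 2 - 1*9 = 2 - 9 = -7)
U(y, C) = -7
c(G) = -¼ (c(G) = (¼)*(-1) = -¼)
N(M, K) = -3/2 + 6*M (N(M, K) = -¼*6 + (5*M + M) = -3/2 + 6*M)
U(14, 0) - N(62, 61) = -7 - (-3/2 + 6*62) = -7 - (-3/2 + 372) = -7 - 1*741/2 = -7 - 741/2 = -755/2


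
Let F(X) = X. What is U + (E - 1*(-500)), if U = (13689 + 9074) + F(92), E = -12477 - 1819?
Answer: 9059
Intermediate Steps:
E = -14296
U = 22855 (U = (13689 + 9074) + 92 = 22763 + 92 = 22855)
U + (E - 1*(-500)) = 22855 + (-14296 - 1*(-500)) = 22855 + (-14296 + 500) = 22855 - 13796 = 9059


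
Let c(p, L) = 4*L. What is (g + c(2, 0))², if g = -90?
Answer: 8100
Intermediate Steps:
(g + c(2, 0))² = (-90 + 4*0)² = (-90 + 0)² = (-90)² = 8100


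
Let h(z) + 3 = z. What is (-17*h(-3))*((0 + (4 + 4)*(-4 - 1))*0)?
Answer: 0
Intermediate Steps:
h(z) = -3 + z
(-17*h(-3))*((0 + (4 + 4)*(-4 - 1))*0) = (-17*(-3 - 3))*((0 + (4 + 4)*(-4 - 1))*0) = (-17*(-6))*((0 + 8*(-5))*0) = 102*((0 - 40)*0) = 102*(-40*0) = 102*0 = 0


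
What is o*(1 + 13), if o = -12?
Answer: -168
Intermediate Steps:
o*(1 + 13) = -12*(1 + 13) = -12*14 = -168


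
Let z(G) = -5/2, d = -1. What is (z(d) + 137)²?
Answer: 72361/4 ≈ 18090.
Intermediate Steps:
z(G) = -5/2 (z(G) = -5*½ = -5/2)
(z(d) + 137)² = (-5/2 + 137)² = (269/2)² = 72361/4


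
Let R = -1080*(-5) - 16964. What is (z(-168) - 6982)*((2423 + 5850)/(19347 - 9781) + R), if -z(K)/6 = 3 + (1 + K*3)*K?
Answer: 28428855762412/4783 ≈ 5.9437e+9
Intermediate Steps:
z(K) = -18 - 6*K*(1 + 3*K) (z(K) = -6*(3 + (1 + K*3)*K) = -6*(3 + (1 + 3*K)*K) = -6*(3 + K*(1 + 3*K)) = -18 - 6*K*(1 + 3*K))
R = -11564 (R = 5400 - 16964 = -11564)
(z(-168) - 6982)*((2423 + 5850)/(19347 - 9781) + R) = ((-18 - 18*(-168)**2 - 6*(-168)) - 6982)*((2423 + 5850)/(19347 - 9781) - 11564) = ((-18 - 18*28224 + 1008) - 6982)*(8273/9566 - 11564) = ((-18 - 508032 + 1008) - 6982)*(8273*(1/9566) - 11564) = (-507042 - 6982)*(8273/9566 - 11564) = -514024*(-110612951/9566) = 28428855762412/4783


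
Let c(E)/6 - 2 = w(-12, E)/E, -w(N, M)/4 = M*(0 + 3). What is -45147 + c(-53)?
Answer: -45207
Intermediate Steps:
w(N, M) = -12*M (w(N, M) = -4*M*(0 + 3) = -4*M*3 = -12*M)
c(E) = -60 (c(E) = 12 + 6*((-12*E)/E) = 12 + 6*(-12) = 12 - 72 = -60)
-45147 + c(-53) = -45147 - 60 = -45207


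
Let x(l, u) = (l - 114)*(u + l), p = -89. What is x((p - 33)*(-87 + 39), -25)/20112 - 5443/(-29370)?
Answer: 81955343363/49224120 ≈ 1664.9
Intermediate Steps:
x(l, u) = (-114 + l)*(l + u)
x((p - 33)*(-87 + 39), -25)/20112 - 5443/(-29370) = (((-89 - 33)*(-87 + 39))**2 - 114*(-89 - 33)*(-87 + 39) - 114*(-25) + ((-89 - 33)*(-87 + 39))*(-25))/20112 - 5443/(-29370) = ((-122*(-48))**2 - (-13908)*(-48) + 2850 - 122*(-48)*(-25))*(1/20112) - 5443*(-1/29370) = (5856**2 - 114*5856 + 2850 + 5856*(-25))*(1/20112) + 5443/29370 = (34292736 - 667584 + 2850 - 146400)*(1/20112) + 5443/29370 = 33481602*(1/20112) + 5443/29370 = 5580267/3352 + 5443/29370 = 81955343363/49224120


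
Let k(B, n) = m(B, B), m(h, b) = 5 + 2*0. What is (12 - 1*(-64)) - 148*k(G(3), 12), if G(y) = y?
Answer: -664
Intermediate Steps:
m(h, b) = 5 (m(h, b) = 5 + 0 = 5)
k(B, n) = 5
(12 - 1*(-64)) - 148*k(G(3), 12) = (12 - 1*(-64)) - 148*5 = (12 + 64) - 740 = 76 - 740 = -664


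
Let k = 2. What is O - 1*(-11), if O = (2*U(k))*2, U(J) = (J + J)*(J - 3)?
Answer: -5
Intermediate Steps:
U(J) = 2*J*(-3 + J) (U(J) = (2*J)*(-3 + J) = 2*J*(-3 + J))
O = -16 (O = (2*(2*2*(-3 + 2)))*2 = (2*(2*2*(-1)))*2 = (2*(-4))*2 = -8*2 = -16)
O - 1*(-11) = -16 - 1*(-11) = -16 + 11 = -5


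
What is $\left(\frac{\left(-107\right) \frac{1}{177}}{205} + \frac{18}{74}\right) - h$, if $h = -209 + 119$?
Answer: $\frac{121151656}{1342545} \approx 90.24$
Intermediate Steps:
$h = -90$
$\left(\frac{\left(-107\right) \frac{1}{177}}{205} + \frac{18}{74}\right) - h = \left(\frac{\left(-107\right) \frac{1}{177}}{205} + \frac{18}{74}\right) - -90 = \left(\left(-107\right) \frac{1}{177} \cdot \frac{1}{205} + 18 \cdot \frac{1}{74}\right) + 90 = \left(\left(- \frac{107}{177}\right) \frac{1}{205} + \frac{9}{37}\right) + 90 = \left(- \frac{107}{36285} + \frac{9}{37}\right) + 90 = \frac{322606}{1342545} + 90 = \frac{121151656}{1342545}$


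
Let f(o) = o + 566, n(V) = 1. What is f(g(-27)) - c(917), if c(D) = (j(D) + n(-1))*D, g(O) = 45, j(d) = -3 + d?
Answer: -838444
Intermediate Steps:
c(D) = D*(-2 + D) (c(D) = ((-3 + D) + 1)*D = (-2 + D)*D = D*(-2 + D))
f(o) = 566 + o
f(g(-27)) - c(917) = (566 + 45) - 917*(-2 + 917) = 611 - 917*915 = 611 - 1*839055 = 611 - 839055 = -838444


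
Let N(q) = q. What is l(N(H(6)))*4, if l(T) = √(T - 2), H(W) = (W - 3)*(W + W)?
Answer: 4*√34 ≈ 23.324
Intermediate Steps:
H(W) = 2*W*(-3 + W) (H(W) = (-3 + W)*(2*W) = 2*W*(-3 + W))
l(T) = √(-2 + T)
l(N(H(6)))*4 = √(-2 + 2*6*(-3 + 6))*4 = √(-2 + 2*6*3)*4 = √(-2 + 36)*4 = √34*4 = 4*√34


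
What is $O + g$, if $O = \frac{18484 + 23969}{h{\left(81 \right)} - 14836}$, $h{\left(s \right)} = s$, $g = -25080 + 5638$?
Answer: $- \frac{286909163}{14755} \approx -19445.0$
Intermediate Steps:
$g = -19442$
$O = - \frac{42453}{14755}$ ($O = \frac{18484 + 23969}{81 - 14836} = \frac{42453}{81 - 14836} = \frac{42453}{-14755} = 42453 \left(- \frac{1}{14755}\right) = - \frac{42453}{14755} \approx -2.8772$)
$O + g = - \frac{42453}{14755} - 19442 = - \frac{286909163}{14755}$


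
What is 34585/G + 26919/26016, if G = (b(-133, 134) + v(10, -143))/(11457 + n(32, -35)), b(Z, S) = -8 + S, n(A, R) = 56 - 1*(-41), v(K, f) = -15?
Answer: 3465289616483/962592 ≈ 3.6000e+6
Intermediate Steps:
n(A, R) = 97 (n(A, R) = 56 + 41 = 97)
G = 111/11554 (G = ((-8 + 134) - 15)/(11457 + 97) = (126 - 15)/11554 = 111*(1/11554) = 111/11554 ≈ 0.0096071)
34585/G + 26919/26016 = 34585/(111/11554) + 26919/26016 = 34585*(11554/111) + 26919*(1/26016) = 399595090/111 + 8973/8672 = 3465289616483/962592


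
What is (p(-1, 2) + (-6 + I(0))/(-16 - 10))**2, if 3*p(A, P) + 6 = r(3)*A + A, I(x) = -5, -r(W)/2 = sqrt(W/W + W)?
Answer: 225/676 ≈ 0.33284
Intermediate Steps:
r(W) = -2*sqrt(1 + W) (r(W) = -2*sqrt(W/W + W) = -2*sqrt(1 + W))
p(A, P) = -2 - A (p(A, P) = -2 + ((-2*sqrt(1 + 3))*A + A)/3 = -2 + ((-2*sqrt(4))*A + A)/3 = -2 + ((-2*2)*A + A)/3 = -2 + (-4*A + A)/3 = -2 + (-3*A)/3 = -2 - A)
(p(-1, 2) + (-6 + I(0))/(-16 - 10))**2 = ((-2 - 1*(-1)) + (-6 - 5)/(-16 - 10))**2 = ((-2 + 1) - 11/(-26))**2 = (-1 - 11*(-1/26))**2 = (-1 + 11/26)**2 = (-15/26)**2 = 225/676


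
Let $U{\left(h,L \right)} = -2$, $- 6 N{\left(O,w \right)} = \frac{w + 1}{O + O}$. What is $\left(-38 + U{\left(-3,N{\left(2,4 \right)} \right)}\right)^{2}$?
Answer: $1600$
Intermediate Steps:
$N{\left(O,w \right)} = - \frac{1 + w}{12 O}$ ($N{\left(O,w \right)} = - \frac{\left(w + 1\right) \frac{1}{O + O}}{6} = - \frac{\left(1 + w\right) \frac{1}{2 O}}{6} = - \frac{\frac{1}{2} \frac{1}{O} \left(1 + w\right)}{6} = - \frac{1 + w}{12 O}$)
$\left(-38 + U{\left(-3,N{\left(2,4 \right)} \right)}\right)^{2} = \left(-38 - 2\right)^{2} = \left(-40\right)^{2} = 1600$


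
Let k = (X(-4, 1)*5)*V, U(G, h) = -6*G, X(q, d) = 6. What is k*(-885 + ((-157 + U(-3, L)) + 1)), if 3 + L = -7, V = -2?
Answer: 61380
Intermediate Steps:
L = -10 (L = -3 - 7 = -10)
k = -60 (k = (6*5)*(-2) = 30*(-2) = -60)
k*(-885 + ((-157 + U(-3, L)) + 1)) = -60*(-885 + ((-157 - 6*(-3)) + 1)) = -60*(-885 + ((-157 + 18) + 1)) = -60*(-885 + (-139 + 1)) = -60*(-885 - 138) = -60*(-1023) = 61380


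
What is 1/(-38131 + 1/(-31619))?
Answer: -31619/1205664090 ≈ -2.6225e-5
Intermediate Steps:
1/(-38131 + 1/(-31619)) = 1/(-38131 - 1/31619) = 1/(-1205664090/31619) = -31619/1205664090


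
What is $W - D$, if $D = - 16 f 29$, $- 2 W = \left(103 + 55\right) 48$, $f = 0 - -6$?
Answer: $-1008$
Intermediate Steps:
$f = 6$ ($f = 0 + 6 = 6$)
$W = -3792$ ($W = - \frac{\left(103 + 55\right) 48}{2} = - \frac{158 \cdot 48}{2} = \left(- \frac{1}{2}\right) 7584 = -3792$)
$D = -2784$ ($D = \left(-16\right) 6 \cdot 29 = \left(-96\right) 29 = -2784$)
$W - D = -3792 - -2784 = -3792 + 2784 = -1008$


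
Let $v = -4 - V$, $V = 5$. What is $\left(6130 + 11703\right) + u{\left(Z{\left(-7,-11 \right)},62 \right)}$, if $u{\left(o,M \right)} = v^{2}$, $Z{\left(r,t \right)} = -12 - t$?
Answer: $17914$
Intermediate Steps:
$v = -9$ ($v = -4 - 5 = -9$)
$u{\left(o,M \right)} = 81$ ($u{\left(o,M \right)} = \left(-9\right)^{2} = 81$)
$\left(6130 + 11703\right) + u{\left(Z{\left(-7,-11 \right)},62 \right)} = \left(6130 + 11703\right) + 81 = 17833 + 81 = 17914$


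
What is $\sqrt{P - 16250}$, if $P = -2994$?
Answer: $2 i \sqrt{4811} \approx 138.72 i$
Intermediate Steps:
$\sqrt{P - 16250} = \sqrt{-2994 - 16250} = \sqrt{-19244} = 2 i \sqrt{4811}$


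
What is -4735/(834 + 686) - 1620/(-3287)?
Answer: -137911/52592 ≈ -2.6223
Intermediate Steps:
-4735/(834 + 686) - 1620/(-3287) = -4735/1520 - 1620*(-1/3287) = -4735*1/1520 + 1620/3287 = -947/304 + 1620/3287 = -137911/52592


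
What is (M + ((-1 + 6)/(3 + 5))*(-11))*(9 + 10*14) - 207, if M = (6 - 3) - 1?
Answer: -7467/8 ≈ -933.38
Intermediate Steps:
M = 2 (M = 3 - 1 = 2)
(M + ((-1 + 6)/(3 + 5))*(-11))*(9 + 10*14) - 207 = (2 + ((-1 + 6)/(3 + 5))*(-11))*(9 + 10*14) - 207 = (2 + (5/8)*(-11))*(9 + 140) - 207 = (2 + (5*(⅛))*(-11))*149 - 207 = (2 + (5/8)*(-11))*149 - 207 = (2 - 55/8)*149 - 207 = -39/8*149 - 207 = -5811/8 - 207 = -7467/8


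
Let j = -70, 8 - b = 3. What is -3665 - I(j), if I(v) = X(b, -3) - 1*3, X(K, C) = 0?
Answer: -3662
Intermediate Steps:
b = 5 (b = 8 - 1*3 = 8 - 3 = 5)
I(v) = -3 (I(v) = 0 - 1*3 = 0 - 3 = -3)
-3665 - I(j) = -3665 - 1*(-3) = -3665 + 3 = -3662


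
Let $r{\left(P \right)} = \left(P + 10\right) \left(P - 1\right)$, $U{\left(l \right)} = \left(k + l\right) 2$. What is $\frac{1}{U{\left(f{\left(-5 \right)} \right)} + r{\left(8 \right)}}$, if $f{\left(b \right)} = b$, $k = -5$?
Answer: $\frac{1}{106} \approx 0.009434$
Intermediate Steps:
$U{\left(l \right)} = -10 + 2 l$ ($U{\left(l \right)} = \left(-5 + l\right) 2 = -10 + 2 l$)
$r{\left(P \right)} = \left(-1 + P\right) \left(10 + P\right)$ ($r{\left(P \right)} = \left(10 + P\right) \left(-1 + P\right) = \left(-1 + P\right) \left(10 + P\right)$)
$\frac{1}{U{\left(f{\left(-5 \right)} \right)} + r{\left(8 \right)}} = \frac{1}{\left(-10 + 2 \left(-5\right)\right) + \left(-10 + 8^{2} + 9 \cdot 8\right)} = \frac{1}{\left(-10 - 10\right) + \left(-10 + 64 + 72\right)} = \frac{1}{-20 + 126} = \frac{1}{106}$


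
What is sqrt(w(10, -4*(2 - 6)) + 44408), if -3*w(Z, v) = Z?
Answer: sqrt(399642)/3 ≈ 210.72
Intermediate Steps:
w(Z, v) = -Z/3
sqrt(w(10, -4*(2 - 6)) + 44408) = sqrt(-1/3*10 + 44408) = sqrt(-10/3 + 44408) = sqrt(133214/3) = sqrt(399642)/3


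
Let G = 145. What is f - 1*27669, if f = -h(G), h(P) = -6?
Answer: -27663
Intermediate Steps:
f = 6 (f = -1*(-6) = 6)
f - 1*27669 = 6 - 1*27669 = 6 - 27669 = -27663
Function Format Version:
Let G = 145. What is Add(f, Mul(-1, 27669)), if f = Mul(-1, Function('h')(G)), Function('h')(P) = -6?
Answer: -27663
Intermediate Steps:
f = 6 (f = Mul(-1, -6) = 6)
Add(f, Mul(-1, 27669)) = Add(6, Mul(-1, 27669)) = Add(6, -27669) = -27663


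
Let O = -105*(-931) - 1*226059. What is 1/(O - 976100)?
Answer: -1/1104404 ≈ -9.0547e-7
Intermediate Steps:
O = -128304 (O = 97755 - 226059 = -128304)
1/(O - 976100) = 1/(-128304 - 976100) = 1/(-1104404) = -1/1104404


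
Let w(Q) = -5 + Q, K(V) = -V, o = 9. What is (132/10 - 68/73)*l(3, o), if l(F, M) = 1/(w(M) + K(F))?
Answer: 4478/365 ≈ 12.268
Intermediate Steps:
l(F, M) = 1/(-5 + M - F) (l(F, M) = 1/((-5 + M) - F) = 1/(-5 + M - F))
(132/10 - 68/73)*l(3, o) = (132/10 - 68/73)*(-1/(5 + 3 - 1*9)) = (132*(⅒) - 68*1/73)*(-1/(5 + 3 - 9)) = (66/5 - 68/73)*(-1/(-1)) = 4478*(-1*(-1))/365 = (4478/365)*1 = 4478/365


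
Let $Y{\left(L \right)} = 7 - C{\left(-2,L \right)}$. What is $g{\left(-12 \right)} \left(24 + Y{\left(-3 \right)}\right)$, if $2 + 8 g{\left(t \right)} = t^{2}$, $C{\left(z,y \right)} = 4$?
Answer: $\frac{1917}{4} \approx 479.25$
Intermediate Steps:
$g{\left(t \right)} = - \frac{1}{4} + \frac{t^{2}}{8}$
$Y{\left(L \right)} = 3$ ($Y{\left(L \right)} = 7 - 4 = 3$)
$g{\left(-12 \right)} \left(24 + Y{\left(-3 \right)}\right) = \left(- \frac{1}{4} + \frac{\left(-12\right)^{2}}{8}\right) \left(24 + 3\right) = \left(- \frac{1}{4} + \frac{1}{8} \cdot 144\right) 27 = \left(- \frac{1}{4} + 18\right) 27 = \frac{71}{4} \cdot 27 = \frac{1917}{4}$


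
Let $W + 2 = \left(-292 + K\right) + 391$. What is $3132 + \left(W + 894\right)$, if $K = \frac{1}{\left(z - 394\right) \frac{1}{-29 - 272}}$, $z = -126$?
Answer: $\frac{2144261}{520} \approx 4123.6$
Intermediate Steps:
$K = \frac{301}{520}$ ($K = \frac{1}{\left(-126 - 394\right) \frac{1}{-29 - 272}} = \frac{1}{\left(-520\right) \frac{1}{-301}} = \frac{1}{\left(-520\right) \left(- \frac{1}{301}\right)} = \frac{1}{\frac{520}{301}} = \frac{301}{520} \approx 0.57885$)
$W = \frac{50741}{520}$ ($W = -2 + \left(\left(-292 + \frac{301}{520}\right) + 391\right) = -2 + \left(- \frac{151539}{520} + 391\right) = -2 + \frac{51781}{520} = \frac{50741}{520} \approx 97.579$)
$3132 + \left(W + 894\right) = 3132 + \left(\frac{50741}{520} + 894\right) = 3132 + \frac{515621}{520} = \frac{2144261}{520}$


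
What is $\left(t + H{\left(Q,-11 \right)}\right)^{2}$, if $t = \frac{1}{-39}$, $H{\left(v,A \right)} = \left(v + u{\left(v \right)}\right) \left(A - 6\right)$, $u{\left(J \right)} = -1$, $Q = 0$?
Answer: $\frac{438244}{1521} \approx 288.13$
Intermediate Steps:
$H{\left(v,A \right)} = \left(-1 + v\right) \left(-6 + A\right)$ ($H{\left(v,A \right)} = \left(v - 1\right) \left(A - 6\right) = \left(-1 + v\right) \left(-6 + A\right)$)
$t = - \frac{1}{39} \approx -0.025641$
$\left(t + H{\left(Q,-11 \right)}\right)^{2} = \left(- \frac{1}{39} - -17\right)^{2} = \left(- \frac{1}{39} + \left(6 + 11 + 0 + 0\right)\right)^{2} = \left(- \frac{1}{39} + 17\right)^{2} = \left(\frac{662}{39}\right)^{2} = \frac{438244}{1521}$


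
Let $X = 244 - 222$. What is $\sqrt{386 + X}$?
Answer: $2 \sqrt{102} \approx 20.199$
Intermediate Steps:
$X = 22$ ($X = 244 - 222 = 22$)
$\sqrt{386 + X} = \sqrt{386 + 22} = \sqrt{408} = 2 \sqrt{102}$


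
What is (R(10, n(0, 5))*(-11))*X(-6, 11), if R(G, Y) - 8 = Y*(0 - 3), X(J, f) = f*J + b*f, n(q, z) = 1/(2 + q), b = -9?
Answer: 23595/2 ≈ 11798.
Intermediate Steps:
X(J, f) = -9*f + J*f (X(J, f) = f*J - 9*f = J*f - 9*f = -9*f + J*f)
R(G, Y) = 8 - 3*Y (R(G, Y) = 8 + Y*(0 - 3) = 8 + Y*(-3) = 8 - 3*Y)
(R(10, n(0, 5))*(-11))*X(-6, 11) = ((8 - 3/(2 + 0))*(-11))*(11*(-9 - 6)) = ((8 - 3/2)*(-11))*(11*(-15)) = ((8 - 3*½)*(-11))*(-165) = ((8 - 3/2)*(-11))*(-165) = ((13/2)*(-11))*(-165) = -143/2*(-165) = 23595/2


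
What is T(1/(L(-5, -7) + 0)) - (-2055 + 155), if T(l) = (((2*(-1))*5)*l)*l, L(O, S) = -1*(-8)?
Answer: 60795/32 ≈ 1899.8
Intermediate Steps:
L(O, S) = 8
T(l) = -10*l**2 (T(l) = ((-2*5)*l)*l = (-10*l)*l = -10*l**2)
T(1/(L(-5, -7) + 0)) - (-2055 + 155) = -10/(8 + 0)**2 - (-2055 + 155) = -10*(1/8)**2 - 1*(-1900) = -10*(1/8)**2 + 1900 = -10*1/64 + 1900 = -5/32 + 1900 = 60795/32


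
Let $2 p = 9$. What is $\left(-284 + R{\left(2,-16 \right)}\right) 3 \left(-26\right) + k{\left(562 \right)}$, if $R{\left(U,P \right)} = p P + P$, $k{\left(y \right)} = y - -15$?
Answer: $29593$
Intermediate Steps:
$p = \frac{9}{2}$ ($p = \frac{1}{2} \cdot 9 = \frac{9}{2} \approx 4.5$)
$k{\left(y \right)} = 15 + y$ ($k{\left(y \right)} = y + 15 = 15 + y$)
$R{\left(U,P \right)} = \frac{11 P}{2}$ ($R{\left(U,P \right)} = \frac{9 P}{2} + P = \frac{11 P}{2}$)
$\left(-284 + R{\left(2,-16 \right)}\right) 3 \left(-26\right) + k{\left(562 \right)} = \left(-284 + \frac{11}{2} \left(-16\right)\right) 3 \left(-26\right) + \left(15 + 562\right) = \left(-284 - 88\right) \left(-78\right) + 577 = \left(-372\right) \left(-78\right) + 577 = 29016 + 577 = 29593$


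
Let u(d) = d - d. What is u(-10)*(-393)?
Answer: 0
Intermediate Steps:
u(d) = 0
u(-10)*(-393) = 0*(-393) = 0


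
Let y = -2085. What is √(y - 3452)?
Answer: 7*I*√113 ≈ 74.411*I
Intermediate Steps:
√(y - 3452) = √(-2085 - 3452) = √(-5537) = 7*I*√113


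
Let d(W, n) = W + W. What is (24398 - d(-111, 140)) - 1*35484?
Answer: -10864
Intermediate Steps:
d(W, n) = 2*W
(24398 - d(-111, 140)) - 1*35484 = (24398 - 2*(-111)) - 1*35484 = (24398 - 1*(-222)) - 35484 = (24398 + 222) - 35484 = 24620 - 35484 = -10864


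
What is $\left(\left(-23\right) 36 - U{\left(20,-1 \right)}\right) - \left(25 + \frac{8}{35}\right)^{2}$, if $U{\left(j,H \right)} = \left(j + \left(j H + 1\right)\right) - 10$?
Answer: $- \frac{1782964}{1225} \approx -1455.5$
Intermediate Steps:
$U{\left(j,H \right)} = -9 + j + H j$ ($U{\left(j,H \right)} = \left(j + \left(H j + 1\right)\right) - 10 = \left(j + \left(1 + H j\right)\right) - 10 = \left(1 + j + H j\right) - 10 = -9 + j + H j$)
$\left(\left(-23\right) 36 - U{\left(20,-1 \right)}\right) - \left(25 + \frac{8}{35}\right)^{2} = \left(\left(-23\right) 36 - \left(-9 + 20 - 20\right)\right) - \left(25 + \frac{8}{35}\right)^{2} = \left(-828 - \left(-9 + 20 - 20\right)\right) - \left(25 + 8 \cdot \frac{1}{35}\right)^{2} = \left(-828 - -9\right) - \left(25 + \frac{8}{35}\right)^{2} = \left(-828 + 9\right) - \left(\frac{883}{35}\right)^{2} = -819 - \frac{779689}{1225} = - \frac{1782964}{1225}$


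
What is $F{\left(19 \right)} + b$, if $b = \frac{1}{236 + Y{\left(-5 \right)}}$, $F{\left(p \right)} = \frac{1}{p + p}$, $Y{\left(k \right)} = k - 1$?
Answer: $\frac{67}{2185} \approx 0.030664$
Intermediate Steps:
$Y{\left(k \right)} = -1 + k$
$F{\left(p \right)} = \frac{1}{2 p}$
$b = \frac{1}{230}$ ($b = \frac{1}{236 - 6} = \frac{1}{230} \approx 0.0043478$)
$F{\left(19 \right)} + b = \frac{1}{2 \cdot 19} + \frac{1}{230} = \frac{1}{2} \cdot \frac{1}{19} + \frac{1}{230} = \frac{1}{38} + \frac{1}{230} = \frac{67}{2185}$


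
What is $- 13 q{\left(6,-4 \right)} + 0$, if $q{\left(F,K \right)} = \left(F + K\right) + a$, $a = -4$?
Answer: $26$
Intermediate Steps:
$q{\left(F,K \right)} = -4 + F + K$ ($q{\left(F,K \right)} = \left(F + K\right) - 4 = -4 + F + K$)
$- 13 q{\left(6,-4 \right)} + 0 = - 13 \left(-4 + 6 - 4\right) + 0 = \left(-13\right) \left(-2\right) + 0 = 26 + 0 = 26$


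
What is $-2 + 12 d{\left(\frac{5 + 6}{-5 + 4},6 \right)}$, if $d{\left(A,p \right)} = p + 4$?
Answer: $118$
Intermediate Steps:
$d{\left(A,p \right)} = 4 + p$
$-2 + 12 d{\left(\frac{5 + 6}{-5 + 4},6 \right)} = -2 + 12 \left(4 + 6\right) = -2 + 12 \cdot 10 = -2 + 120 = 118$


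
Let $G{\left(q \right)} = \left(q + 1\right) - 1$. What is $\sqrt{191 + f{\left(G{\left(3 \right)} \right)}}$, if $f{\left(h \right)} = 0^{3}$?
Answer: $\sqrt{191} \approx 13.82$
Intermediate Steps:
$G{\left(q \right)} = q$ ($G{\left(q \right)} = \left(1 + q\right) - 1 = q$)
$f{\left(h \right)} = 0$
$\sqrt{191 + f{\left(G{\left(3 \right)} \right)}} = \sqrt{191 + 0} = \sqrt{191}$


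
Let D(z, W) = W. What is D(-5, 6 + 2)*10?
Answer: 80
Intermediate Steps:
D(-5, 6 + 2)*10 = (6 + 2)*10 = 8*10 = 80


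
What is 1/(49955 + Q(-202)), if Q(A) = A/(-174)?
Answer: 87/4346186 ≈ 2.0018e-5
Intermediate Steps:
Q(A) = -A/174 (Q(A) = A*(-1/174) = -A/174)
1/(49955 + Q(-202)) = 1/(49955 - 1/174*(-202)) = 1/(49955 + 101/87) = 1/(4346186/87) = 87/4346186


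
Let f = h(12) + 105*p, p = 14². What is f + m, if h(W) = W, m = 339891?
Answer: 360483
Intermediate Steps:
p = 196
f = 20592 (f = 12 + 105*196 = 12 + 20580 = 20592)
f + m = 20592 + 339891 = 360483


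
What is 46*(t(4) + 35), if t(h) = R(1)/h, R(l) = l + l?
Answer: 1633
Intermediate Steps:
R(l) = 2*l
t(h) = 2/h (t(h) = (2*1)/h = 2/h)
46*(t(4) + 35) = 46*(2/4 + 35) = 46*(2*(1/4) + 35) = 46*(1/2 + 35) = 46*(71/2) = 1633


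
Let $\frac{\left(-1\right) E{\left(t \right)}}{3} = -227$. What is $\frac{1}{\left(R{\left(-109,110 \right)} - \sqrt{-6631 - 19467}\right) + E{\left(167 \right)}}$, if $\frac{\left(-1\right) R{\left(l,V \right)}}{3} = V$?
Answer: $\frac{351}{149299} + \frac{i \sqrt{26098}}{149299} \approx 0.002351 + 0.001082 i$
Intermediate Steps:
$E{\left(t \right)} = 681$ ($E{\left(t \right)} = \left(-3\right) \left(-227\right) = 681$)
$R{\left(l,V \right)} = - 3 V$
$\frac{1}{\left(R{\left(-109,110 \right)} - \sqrt{-6631 - 19467}\right) + E{\left(167 \right)}} = \frac{1}{\left(\left(-3\right) 110 - \sqrt{-6631 - 19467}\right) + 681} = \frac{1}{\left(-330 - \sqrt{-26098}\right) + 681} = \frac{1}{\left(-330 - i \sqrt{26098}\right) + 681} = \frac{1}{351 - i \sqrt{26098}}$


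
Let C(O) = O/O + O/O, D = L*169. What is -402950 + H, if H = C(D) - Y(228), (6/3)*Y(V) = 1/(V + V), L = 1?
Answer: -367488577/912 ≈ -4.0295e+5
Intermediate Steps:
Y(V) = 1/(4*V) (Y(V) = 1/(2*(V + V)) = 1/(2*((2*V))) = (1/(2*V))/2 = 1/(4*V))
D = 169 (D = 1*169 = 169)
C(O) = 2 (C(O) = 1 + 1 = 2)
H = 1823/912 (H = 2 - 1/(4*228) = 2 - 1*1/912 = 2 - 1/912 = 1823/912 ≈ 1.9989)
-402950 + H = -402950 + 1823/912 = -367488577/912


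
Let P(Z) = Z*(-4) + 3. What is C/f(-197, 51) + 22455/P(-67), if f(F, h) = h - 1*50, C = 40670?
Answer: 11044025/271 ≈ 40753.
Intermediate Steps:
P(Z) = 3 - 4*Z (P(Z) = -4*Z + 3 = 3 - 4*Z)
f(F, h) = -50 + h (f(F, h) = h - 50 = -50 + h)
C/f(-197, 51) + 22455/P(-67) = 40670/(-50 + 51) + 22455/(3 - 4*(-67)) = 40670/1 + 22455/(3 + 268) = 40670*1 + 22455/271 = 40670 + 22455*(1/271) = 40670 + 22455/271 = 11044025/271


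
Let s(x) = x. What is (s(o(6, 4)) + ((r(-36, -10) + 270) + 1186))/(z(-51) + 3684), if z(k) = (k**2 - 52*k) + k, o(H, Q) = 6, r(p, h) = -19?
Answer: 481/2962 ≈ 0.16239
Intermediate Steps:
z(k) = k**2 - 51*k
(s(o(6, 4)) + ((r(-36, -10) + 270) + 1186))/(z(-51) + 3684) = (6 + ((-19 + 270) + 1186))/(-51*(-51 - 51) + 3684) = (6 + (251 + 1186))/(-51*(-102) + 3684) = (6 + 1437)/(5202 + 3684) = 1443/8886 = 1443*(1/8886) = 481/2962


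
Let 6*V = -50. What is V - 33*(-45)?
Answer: 4430/3 ≈ 1476.7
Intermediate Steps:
V = -25/3 (V = (⅙)*(-50) = -25/3 ≈ -8.3333)
V - 33*(-45) = -25/3 - 33*(-45) = -25/3 + 1485 = 4430/3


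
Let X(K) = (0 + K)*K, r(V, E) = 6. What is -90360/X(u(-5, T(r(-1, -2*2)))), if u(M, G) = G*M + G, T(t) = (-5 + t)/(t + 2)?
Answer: -361440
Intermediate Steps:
T(t) = (-5 + t)/(2 + t)
u(M, G) = G + G*M
X(K) = K**2 (X(K) = K*K = K**2)
-90360/X(u(-5, T(r(-1, -2*2)))) = -90360*(2 + 6)**2/((1 - 5)**2*(-5 + 6)**2) = -90360/(((1/8)*(-4))**2) = -90360/((-1/2)**2) = -90360/1/4 = -90360*4 = -361440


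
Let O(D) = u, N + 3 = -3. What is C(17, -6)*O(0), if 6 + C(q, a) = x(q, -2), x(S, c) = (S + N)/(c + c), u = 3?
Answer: -105/4 ≈ -26.250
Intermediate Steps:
N = -6 (N = -3 - 3 = -6)
O(D) = 3
x(S, c) = (-6 + S)/(2*c) (x(S, c) = (S - 6)/(c + c) = (-6 + S)/((2*c)) = (-6 + S)*(1/(2*c)) = (-6 + S)/(2*c))
C(q, a) = -9/2 - q/4 (C(q, a) = -6 + (½)*(-6 + q)/(-2) = -6 + (½)*(-½)*(-6 + q) = -6 + (3/2 - q/4) = -9/2 - q/4)
C(17, -6)*O(0) = (-9/2 - ¼*17)*3 = (-9/2 - 17/4)*3 = -35/4*3 = -105/4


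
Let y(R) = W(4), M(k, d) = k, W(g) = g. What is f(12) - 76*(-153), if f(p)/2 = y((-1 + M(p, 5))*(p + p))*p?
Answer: 11724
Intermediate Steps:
y(R) = 4
f(p) = 8*p (f(p) = 2*(4*p) = 8*p)
f(12) - 76*(-153) = 8*12 - 76*(-153) = 96 + 11628 = 11724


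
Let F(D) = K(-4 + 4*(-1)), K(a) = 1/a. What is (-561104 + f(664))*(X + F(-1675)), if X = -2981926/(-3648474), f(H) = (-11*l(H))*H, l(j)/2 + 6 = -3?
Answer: -542596591768/1824237 ≈ -2.9744e+5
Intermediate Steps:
l(j) = -18 (l(j) = -12 + 2*(-3) = -12 - 6 = -18)
f(H) = 198*H (f(H) = (-11*(-18))*H = 198*H)
F(D) = -1/8 (F(D) = 1/(-4 + 4*(-1)) = 1/(-4 - 4) = 1/(-8) = -1/8)
X = 1490963/1824237 (X = -2981926*(-1/3648474) = 1490963/1824237 ≈ 0.81731)
(-561104 + f(664))*(X + F(-1675)) = (-561104 + 198*664)*(1490963/1824237 - 1/8) = (-561104 + 131472)*(10103467/14593896) = -429632*10103467/14593896 = -542596591768/1824237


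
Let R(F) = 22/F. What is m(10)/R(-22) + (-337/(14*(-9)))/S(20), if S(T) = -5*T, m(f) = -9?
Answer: 113063/12600 ≈ 8.9733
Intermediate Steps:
m(10)/R(-22) + (-337/(14*(-9)))/S(20) = -9/(22/(-22)) + (-337/(14*(-9)))/((-5*20)) = -9/(22*(-1/22)) - 337/(-126)/(-100) = -9/(-1) - 337*(-1/126)*(-1/100) = -9*(-1) + (337/126)*(-1/100) = 9 - 337/12600 = 113063/12600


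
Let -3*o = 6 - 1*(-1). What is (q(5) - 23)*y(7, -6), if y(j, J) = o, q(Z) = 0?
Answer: 161/3 ≈ 53.667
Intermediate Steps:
o = -7/3 (o = -(6 - 1*(-1))/3 = -(6 + 1)/3 = -1/3*7 = -7/3 ≈ -2.3333)
y(j, J) = -7/3
(q(5) - 23)*y(7, -6) = (0 - 23)*(-7/3) = -23*(-7/3) = 161/3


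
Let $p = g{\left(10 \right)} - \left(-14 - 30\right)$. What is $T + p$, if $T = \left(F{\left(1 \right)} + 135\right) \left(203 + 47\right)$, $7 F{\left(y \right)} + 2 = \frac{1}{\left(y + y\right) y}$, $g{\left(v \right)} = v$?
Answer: $\frac{236253}{7} \approx 33750.0$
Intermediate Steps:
$F{\left(y \right)} = - \frac{2}{7} + \frac{1}{14 y^{2}}$ ($F{\left(y \right)} = - \frac{2}{7} + \frac{1}{7 \left(y + y\right) y} = - \frac{2}{7} + \frac{1}{7 \cdot 2 y y} = - \frac{2}{7} + \frac{1}{7 \cdot 2 y^{2}} = - \frac{2}{7} + \frac{\frac{1}{2} \frac{1}{y^{2}}}{7} = - \frac{2}{7} + \frac{1}{14 y^{2}}$)
$p = 54$ ($p = 10 - \left(-14 - 30\right) = 10 - -44 = 10 + 44 = 54$)
$T = \frac{235875}{7}$ ($T = \left(\left(- \frac{2}{7} + \frac{1}{14 \cdot 1}\right) + 135\right) \left(203 + 47\right) = \left(\left(- \frac{2}{7} + \frac{1}{14} \cdot 1\right) + 135\right) 250 = \left(\left(- \frac{2}{7} + \frac{1}{14}\right) + 135\right) 250 = \left(- \frac{3}{14} + 135\right) 250 = \frac{1887}{14} \cdot 250 = \frac{235875}{7} \approx 33696.0$)
$T + p = \frac{235875}{7} + 54 = \frac{236253}{7}$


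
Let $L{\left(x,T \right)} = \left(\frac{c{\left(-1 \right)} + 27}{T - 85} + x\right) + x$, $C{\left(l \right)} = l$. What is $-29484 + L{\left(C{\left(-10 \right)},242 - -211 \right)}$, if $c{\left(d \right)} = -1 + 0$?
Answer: $- \frac{5428723}{184} \approx -29504.0$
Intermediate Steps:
$c{\left(d \right)} = -1$
$L{\left(x,T \right)} = 2 x + \frac{26}{-85 + T}$ ($L{\left(x,T \right)} = \left(\frac{-1 + 27}{T - 85} + x\right) + x = \left(\frac{26}{-85 + T} + x\right) + x = \left(x + \frac{26}{-85 + T}\right) + x = 2 x + \frac{26}{-85 + T}$)
$-29484 + L{\left(C{\left(-10 \right)},242 - -211 \right)} = -29484 + \frac{2 \left(13 - -850 + \left(242 - -211\right) \left(-10\right)\right)}{-85 + \left(242 - -211\right)} = -29484 + \frac{2 \left(13 + 850 + \left(242 + 211\right) \left(-10\right)\right)}{-85 + \left(242 + 211\right)} = -29484 + \frac{2 \left(13 + 850 + 453 \left(-10\right)\right)}{-85 + 453} = -29484 + \frac{2 \left(13 + 850 - 4530\right)}{368} = -29484 + 2 \cdot \frac{1}{368} \left(-3667\right) = -29484 - \frac{3667}{184} = - \frac{5428723}{184}$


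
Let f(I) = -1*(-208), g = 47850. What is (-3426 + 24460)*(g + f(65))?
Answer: 1010851972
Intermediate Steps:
f(I) = 208
(-3426 + 24460)*(g + f(65)) = (-3426 + 24460)*(47850 + 208) = 21034*48058 = 1010851972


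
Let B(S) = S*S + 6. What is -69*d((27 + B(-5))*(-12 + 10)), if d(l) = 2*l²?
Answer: -1856928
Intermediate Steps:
B(S) = 6 + S² (B(S) = S² + 6 = 6 + S²)
-69*d((27 + B(-5))*(-12 + 10)) = -138*((27 + (6 + (-5)²))*(-12 + 10))² = -138*((27 + (6 + 25))*(-2))² = -138*((27 + 31)*(-2))² = -138*(58*(-2))² = -138*(-116)² = -138*13456 = -69*26912 = -1856928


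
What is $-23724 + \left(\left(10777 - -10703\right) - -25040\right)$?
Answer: $22796$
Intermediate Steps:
$-23724 + \left(\left(10777 - -10703\right) - -25040\right) = -23724 + \left(\left(10777 + 10703\right) + 25040\right) = -23724 + \left(21480 + 25040\right) = -23724 + 46520 = 22796$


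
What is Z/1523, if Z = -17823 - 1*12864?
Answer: -30687/1523 ≈ -20.149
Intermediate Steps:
Z = -30687 (Z = -17823 - 12864 = -30687)
Z/1523 = -30687/1523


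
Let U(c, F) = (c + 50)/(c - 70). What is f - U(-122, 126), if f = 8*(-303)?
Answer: -19395/8 ≈ -2424.4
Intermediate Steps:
f = -2424
U(c, F) = (50 + c)/(-70 + c)
f - U(-122, 126) = -2424 - (50 - 122)/(-70 - 122) = -2424 - (-72)/(-192) = -2424 - (-1)*(-72)/192 = -2424 - 1*3/8 = -2424 - 3/8 = -19395/8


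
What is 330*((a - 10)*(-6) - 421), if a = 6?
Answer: -131010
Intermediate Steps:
330*((a - 10)*(-6) - 421) = 330*((6 - 10)*(-6) - 421) = 330*(-4*(-6) - 421) = 330*(24 - 421) = 330*(-397) = -131010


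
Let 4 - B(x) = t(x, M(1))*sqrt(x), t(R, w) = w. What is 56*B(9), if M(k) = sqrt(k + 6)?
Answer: 224 - 168*sqrt(7) ≈ -220.49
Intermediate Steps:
M(k) = sqrt(6 + k)
B(x) = 4 - sqrt(7)*sqrt(x) (B(x) = 4 - sqrt(6 + 1)*sqrt(x) = 4 - sqrt(7)*sqrt(x))
56*B(9) = 56*(4 - sqrt(7)*sqrt(9)) = 56*(4 - 1*sqrt(7)*3) = 56*(4 - 3*sqrt(7)) = 224 - 168*sqrt(7)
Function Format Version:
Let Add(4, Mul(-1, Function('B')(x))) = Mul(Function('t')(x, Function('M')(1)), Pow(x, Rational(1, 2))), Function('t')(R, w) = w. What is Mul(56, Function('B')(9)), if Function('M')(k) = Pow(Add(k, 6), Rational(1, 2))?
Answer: Add(224, Mul(-168, Pow(7, Rational(1, 2)))) ≈ -220.49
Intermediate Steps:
Function('M')(k) = Pow(Add(6, k), Rational(1, 2))
Function('B')(x) = Add(4, Mul(-1, Pow(7, Rational(1, 2)), Pow(x, Rational(1, 2)))) (Function('B')(x) = Add(4, Mul(-1, Mul(Pow(Add(6, 1), Rational(1, 2)), Pow(x, Rational(1, 2))))) = Add(4, Mul(-1, Mul(Pow(7, Rational(1, 2)), Pow(x, Rational(1, 2))))) = Add(4, Mul(-1, Pow(7, Rational(1, 2)), Pow(x, Rational(1, 2)))))
Mul(56, Function('B')(9)) = Mul(56, Add(4, Mul(-1, Pow(7, Rational(1, 2)), Pow(9, Rational(1, 2))))) = Mul(56, Add(4, Mul(-1, Pow(7, Rational(1, 2)), 3))) = Mul(56, Add(4, Mul(-3, Pow(7, Rational(1, 2))))) = Add(224, Mul(-168, Pow(7, Rational(1, 2))))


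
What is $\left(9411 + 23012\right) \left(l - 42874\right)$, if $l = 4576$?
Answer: $-1241736054$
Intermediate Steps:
$\left(9411 + 23012\right) \left(l - 42874\right) = \left(9411 + 23012\right) \left(4576 - 42874\right) = 32423 \left(-38298\right) = -1241736054$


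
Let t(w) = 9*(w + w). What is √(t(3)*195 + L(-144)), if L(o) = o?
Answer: 3*√1154 ≈ 101.91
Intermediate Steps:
t(w) = 18*w (t(w) = 9*(2*w) = 18*w)
√(t(3)*195 + L(-144)) = √((18*3)*195 - 144) = √(54*195 - 144) = √(10530 - 144) = √10386 = 3*√1154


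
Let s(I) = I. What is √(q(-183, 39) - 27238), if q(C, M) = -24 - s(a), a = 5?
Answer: I*√27267 ≈ 165.13*I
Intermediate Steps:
q(C, M) = -29 (q(C, M) = -24 - 1*5 = -24 - 5 = -29)
√(q(-183, 39) - 27238) = √(-29 - 27238) = √(-27267) = I*√27267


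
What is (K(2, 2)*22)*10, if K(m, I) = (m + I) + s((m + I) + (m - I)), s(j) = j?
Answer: 1760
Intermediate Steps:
K(m, I) = I + 3*m (K(m, I) = (m + I) + ((m + I) + (m - I)) = (I + m) + ((I + m) + (m - I)) = (I + m) + 2*m = I + 3*m)
(K(2, 2)*22)*10 = ((2 + 3*2)*22)*10 = ((2 + 6)*22)*10 = (8*22)*10 = 176*10 = 1760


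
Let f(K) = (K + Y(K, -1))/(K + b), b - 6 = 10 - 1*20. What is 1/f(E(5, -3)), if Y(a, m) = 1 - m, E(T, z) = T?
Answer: ⅐ ≈ 0.14286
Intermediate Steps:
b = -4 (b = 6 + (10 - 1*20) = 6 + (10 - 20) = 6 - 10 = -4)
f(K) = (2 + K)/(-4 + K) (f(K) = (K + (1 - 1*(-1)))/(K - 4) = (K + (1 + 1))/(-4 + K) = (K + 2)/(-4 + K) = (2 + K)/(-4 + K))
1/f(E(5, -3)) = 1/((2 + 5)/(-4 + 5)) = 1/(7/1) = 1/(1*7) = 1/7 = ⅐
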